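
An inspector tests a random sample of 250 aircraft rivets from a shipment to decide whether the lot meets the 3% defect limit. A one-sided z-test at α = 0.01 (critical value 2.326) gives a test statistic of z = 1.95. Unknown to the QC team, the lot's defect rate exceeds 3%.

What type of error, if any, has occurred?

Type II error

The conventional null hypothesis is that the lot's defect rate is 3% (within specification).
Since z = 1.95 ≤ z* = 2.326, H₀ is not rejected.
H₀ is false (actually the lot's defect rate exceeds 3%).
Failing to reject a false H₀ is a Type II error.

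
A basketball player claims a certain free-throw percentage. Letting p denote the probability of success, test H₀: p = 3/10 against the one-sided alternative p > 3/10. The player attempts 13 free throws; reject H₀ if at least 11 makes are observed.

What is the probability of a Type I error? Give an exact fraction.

90876411/1250000000000

Under H₀, Y ~ Binomial(13, 3/10), and α = P(Y ≥ 11).
Adding the binomial terms for j = 11 through 13 with p = 3/10 yields 90876411/1250000000000.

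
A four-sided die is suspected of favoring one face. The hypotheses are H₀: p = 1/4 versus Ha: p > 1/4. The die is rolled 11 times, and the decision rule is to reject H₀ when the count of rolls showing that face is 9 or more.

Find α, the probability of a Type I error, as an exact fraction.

529/4194304

α = P(reject H₀ | H₀ true) = P(K ≥ 9 | p = 1/4), with K ~ Binomial(11, 1/4).
Summing C(11,j)(1/4)^j(3/4)^{11−j} for j = 9,…,11 gives 529/4194304.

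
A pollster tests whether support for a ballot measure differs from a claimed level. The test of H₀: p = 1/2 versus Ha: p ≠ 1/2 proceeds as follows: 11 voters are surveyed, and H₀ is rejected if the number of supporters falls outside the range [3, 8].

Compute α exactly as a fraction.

67/1024

The significance level is the null-hypothesis probability of the rejection region {≤2} ∪ {≥9}.
The two tails are symmetric, so α = 2·(1 + 11 + 55)/2^11 = 134/2048 = 67/1024.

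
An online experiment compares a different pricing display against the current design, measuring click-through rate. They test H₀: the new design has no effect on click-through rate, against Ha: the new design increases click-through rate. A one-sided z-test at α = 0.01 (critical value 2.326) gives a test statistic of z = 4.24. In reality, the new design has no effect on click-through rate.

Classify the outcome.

Type I error

Since z = 4.24 > z* = 2.326, H₀ is rejected.
H₀ is true (actually the new design has no effect on click-through rate).
Rejecting a true H₀ is a Type I error.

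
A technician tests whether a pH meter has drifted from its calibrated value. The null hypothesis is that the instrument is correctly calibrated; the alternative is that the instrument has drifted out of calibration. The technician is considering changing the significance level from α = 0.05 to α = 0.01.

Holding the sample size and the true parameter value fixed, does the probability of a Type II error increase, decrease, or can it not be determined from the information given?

It increases.

Tightening α shrinks the rejection region. When Ha holds, fewer sample outcomes clear the stricter threshold, so more fall in the acceptance region.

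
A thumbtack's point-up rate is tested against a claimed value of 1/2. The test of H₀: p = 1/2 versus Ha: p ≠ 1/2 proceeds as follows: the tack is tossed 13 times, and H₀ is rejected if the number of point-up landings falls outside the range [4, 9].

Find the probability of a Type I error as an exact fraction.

189/2048

α = P(S ≤ 3 or S ≥ 10 | p = 1/2), S ~ Binomial(13, 1/2).
By symmetry, α = 2·P(S ≤ 3) = 2·(1 + 13 + 78 + 286)/8192 = 756/8192 = 189/2048.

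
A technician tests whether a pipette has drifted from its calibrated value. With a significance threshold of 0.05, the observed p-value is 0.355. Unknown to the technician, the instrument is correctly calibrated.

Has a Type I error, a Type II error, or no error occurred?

Neither — the decision is correct.

The conventional null hypothesis is that the instrument is correctly calibrated.
Since p = 0.355 ≥ α = 0.05, H₀ is not rejected.
H₀ is true (actually the instrument is correctly calibrated).
The decision matches the true state — no error.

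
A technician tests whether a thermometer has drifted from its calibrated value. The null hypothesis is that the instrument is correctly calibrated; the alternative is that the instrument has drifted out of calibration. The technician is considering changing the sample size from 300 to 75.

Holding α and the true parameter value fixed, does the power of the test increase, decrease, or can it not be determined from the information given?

With less data the test statistic is noisier; under Ha, more outcomes land inside the acceptance region.
Since power = 1 − β and β increases, power decreases.

It decreases.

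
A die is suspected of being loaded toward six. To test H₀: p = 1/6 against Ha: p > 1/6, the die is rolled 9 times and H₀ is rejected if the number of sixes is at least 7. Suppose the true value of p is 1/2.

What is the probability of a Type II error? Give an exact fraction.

233/256

Under the alternative p = 1/2, K ~ Binomial(9, 1/2); β is the probability the test does not reject, P(K < 7).
Equivalently, β = 1 − P(K ≥ 7) = 233/256.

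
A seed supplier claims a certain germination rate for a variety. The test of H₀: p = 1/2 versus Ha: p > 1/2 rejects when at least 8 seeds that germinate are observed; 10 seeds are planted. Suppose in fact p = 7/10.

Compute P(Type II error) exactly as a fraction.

771521517/1250000000

Under the alternative p = 7/10, S ~ Binomial(10, 7/10); β is the probability the test does not reject, P(S < 8).
Adding the binomial probabilities P(S=0)+…+P(S=7) at p = 7/10 gives 771521517/1250000000.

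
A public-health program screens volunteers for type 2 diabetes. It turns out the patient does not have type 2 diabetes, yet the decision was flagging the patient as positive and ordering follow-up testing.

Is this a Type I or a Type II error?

Type I error

The null hypothesis here is that the patient does not have type 2 diabetes.
'Flagging the patient as positive and ordering follow-up testing' corresponds to rejecting H₀.
H₀ was rejected but H₀ is true — a Type I error (false positive).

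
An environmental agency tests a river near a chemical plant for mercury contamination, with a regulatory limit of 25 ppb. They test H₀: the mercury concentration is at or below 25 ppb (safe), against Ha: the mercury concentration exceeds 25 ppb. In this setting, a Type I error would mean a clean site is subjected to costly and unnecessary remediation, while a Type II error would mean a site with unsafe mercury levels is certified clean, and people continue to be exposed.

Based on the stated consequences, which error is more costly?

The Type II consequence (a site with unsafe mercury levels is certified clean, and people continue to be exposed) is more severe than the Type I consequence (a clean site is subjected to costly and unnecessary remediation).

Type II error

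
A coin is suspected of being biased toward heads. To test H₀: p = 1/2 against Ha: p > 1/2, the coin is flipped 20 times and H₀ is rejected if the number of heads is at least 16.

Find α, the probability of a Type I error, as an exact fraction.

1549/262144

α = P(reject H₀ | H₀ true) = P(Y ≥ 16 | p = 1/2), with Y ~ Binomial(20, 1/2).
That's C(20,16) + C(20,17) + C(20,18) + C(20,19) + C(20,20) over 2^20, i.e. (4845 + 1140 + 190 + 20 + 1)/1048576 = 6196/1048576 = 1549/262144.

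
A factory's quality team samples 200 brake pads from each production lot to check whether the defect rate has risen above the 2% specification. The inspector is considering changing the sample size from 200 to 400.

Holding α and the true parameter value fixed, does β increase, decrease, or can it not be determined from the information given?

It decreases.

Increasing n separates the H₀ and Ha sampling distributions, so under Ha fewer outcomes land in the acceptance region.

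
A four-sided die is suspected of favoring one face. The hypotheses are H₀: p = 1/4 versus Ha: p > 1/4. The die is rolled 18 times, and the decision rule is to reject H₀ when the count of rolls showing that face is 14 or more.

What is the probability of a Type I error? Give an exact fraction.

Under H₀, X ~ Binomial(18, 1/4), and α = P(X ≥ 14).
P(X ≥ 14) = Σ_{j=14}^{18} C(18,j)·(1/4)^j·(3/4)^{18-j} = 67831/17179869184.

67831/17179869184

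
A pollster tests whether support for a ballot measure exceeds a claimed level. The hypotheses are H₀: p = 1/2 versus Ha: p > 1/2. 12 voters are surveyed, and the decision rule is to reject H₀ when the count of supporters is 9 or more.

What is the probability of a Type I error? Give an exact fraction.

α = P(reject H₀ | H₀ true) = P(X ≥ 9 | p = 1/2), with X ~ Binomial(12, 1/2).
P(X ≥ 9) = [C(12,9) + C(12,10) + C(12,11) + C(12,12)] / 2^12 = (220 + 66 + 12 + 1) / 4096 = 299/4096.

299/4096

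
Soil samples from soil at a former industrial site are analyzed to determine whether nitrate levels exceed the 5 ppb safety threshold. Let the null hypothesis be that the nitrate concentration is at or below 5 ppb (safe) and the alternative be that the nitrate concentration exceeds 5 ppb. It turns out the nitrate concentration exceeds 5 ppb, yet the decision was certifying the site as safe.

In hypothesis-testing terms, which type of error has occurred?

Type II error

'Certifying the site as safe' corresponds to failing to reject H₀.
H₀ was not rejected but H₀ is false — a Type II error (false negative).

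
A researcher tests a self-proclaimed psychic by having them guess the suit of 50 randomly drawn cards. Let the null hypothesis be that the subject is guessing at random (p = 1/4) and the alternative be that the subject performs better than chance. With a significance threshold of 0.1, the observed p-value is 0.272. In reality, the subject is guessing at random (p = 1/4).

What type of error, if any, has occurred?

No error — this is a correct decision.

Since p = 0.272 ≥ α = 0.1, H₀ is not rejected.
H₀ is true (actually the subject is guessing at random (p = 1/4)).
The decision matches the true state — no error.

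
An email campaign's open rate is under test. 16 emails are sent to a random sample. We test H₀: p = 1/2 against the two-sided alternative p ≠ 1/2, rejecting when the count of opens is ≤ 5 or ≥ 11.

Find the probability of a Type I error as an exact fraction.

The significance level is the null-hypothesis probability of the rejection region {≤5} ∪ {≥11}.
The two tails are symmetric, so α = 2·(1 + 16 + 120 + 560 + 1820 + 4368)/2^16 = 13770/65536 = 6885/32768.

6885/32768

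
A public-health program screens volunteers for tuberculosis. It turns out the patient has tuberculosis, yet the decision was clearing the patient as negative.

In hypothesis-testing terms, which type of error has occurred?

Type II error

The null hypothesis here is that the patient does not have tuberculosis.
'Clearing the patient as negative' corresponds to failing to reject H₀.
H₀ was not rejected but H₀ is false — a Type II error (false negative).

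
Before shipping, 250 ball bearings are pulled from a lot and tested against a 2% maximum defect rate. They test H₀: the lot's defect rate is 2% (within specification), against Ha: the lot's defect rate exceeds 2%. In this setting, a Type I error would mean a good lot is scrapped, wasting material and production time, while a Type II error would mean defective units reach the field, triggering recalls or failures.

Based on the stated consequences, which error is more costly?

The Type II consequence (defective units reach the field, triggering recalls or failures) is more severe than the Type I consequence (a good lot is scrapped, wasting material and production time).

Type II error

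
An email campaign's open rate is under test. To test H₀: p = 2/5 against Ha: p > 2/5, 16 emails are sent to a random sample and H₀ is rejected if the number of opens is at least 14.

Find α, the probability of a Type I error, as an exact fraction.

α = P(reject H₀ | H₀ true) = P(Y ≥ 14 | p = 2/5), with Y ~ Binomial(16, 2/5).
P(Y ≥ 14) = Σ_{j=14}^{16} C(16,j)·(2/5)^j·(3/5)^{16-j} = 3866624/30517578125.

3866624/30517578125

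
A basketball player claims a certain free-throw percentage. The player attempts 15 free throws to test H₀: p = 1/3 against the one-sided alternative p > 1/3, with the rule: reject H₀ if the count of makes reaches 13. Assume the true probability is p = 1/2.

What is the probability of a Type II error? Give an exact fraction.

32647/32768

β = P(fail to reject H₀ | Ha true) = P(Y ≤ 12 | p = 1/2), Y ~ Binomial(15, 1/2).
Equivalently, β = 1 − P(Y ≥ 13) = 32647/32768.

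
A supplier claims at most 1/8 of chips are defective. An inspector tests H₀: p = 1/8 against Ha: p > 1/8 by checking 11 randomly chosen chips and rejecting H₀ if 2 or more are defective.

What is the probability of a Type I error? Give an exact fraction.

1752690055/4294967296

The significance level is the probability, assuming p = 1/8, of seeing 2 or more defectives in 11 draws.
α = 1 − P(Y ≤ 1) = 1 − 2542277241/4294967296 = 1752690055/4294967296.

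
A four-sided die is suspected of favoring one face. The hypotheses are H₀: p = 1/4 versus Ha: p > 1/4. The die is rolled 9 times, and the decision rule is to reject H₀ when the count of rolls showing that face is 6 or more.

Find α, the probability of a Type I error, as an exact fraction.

α = P(reject H₀ | H₀ true) = P(K ≥ 6 | p = 1/4), with K ~ Binomial(9, 1/4).
Summing C(9,j)(1/4)^j(3/4)^{9−j} for j = 6,…,9 gives 655/65536.

655/65536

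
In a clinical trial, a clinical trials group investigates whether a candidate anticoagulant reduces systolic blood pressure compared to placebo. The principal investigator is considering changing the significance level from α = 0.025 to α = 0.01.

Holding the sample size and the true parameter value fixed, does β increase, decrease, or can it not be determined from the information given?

It increases.

Lowering α raises the bar for rejection; under Ha, the test now fails to reject on outcomes it previously would have rejected.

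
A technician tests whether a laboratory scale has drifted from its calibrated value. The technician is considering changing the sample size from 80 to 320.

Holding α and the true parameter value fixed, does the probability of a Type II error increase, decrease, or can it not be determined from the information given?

It decreases.

More data shrinks sampling variability; the test statistic under Ha concentrates further from the null value, making rejection more likely.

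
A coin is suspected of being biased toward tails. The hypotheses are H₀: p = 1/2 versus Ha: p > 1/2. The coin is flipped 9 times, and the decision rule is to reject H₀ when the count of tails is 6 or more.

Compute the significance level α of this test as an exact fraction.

65/256

Under H₀, S ~ Binomial(9, 1/2), and α = P(S ≥ 6).
That's C(9,6) + C(9,7) + C(9,8) + C(9,9) over 2^9, i.e. (84 + 36 + 9 + 1)/512 = 130/512 = 65/256.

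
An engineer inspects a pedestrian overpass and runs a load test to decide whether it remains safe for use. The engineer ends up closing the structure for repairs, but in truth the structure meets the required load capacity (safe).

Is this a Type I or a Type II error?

Type I error

The null hypothesis here is that the structure meets the required load capacity (safe).
'Closing the structure for repairs' corresponds to rejecting H₀.
H₀ was rejected but H₀ is true — a Type I error (false positive).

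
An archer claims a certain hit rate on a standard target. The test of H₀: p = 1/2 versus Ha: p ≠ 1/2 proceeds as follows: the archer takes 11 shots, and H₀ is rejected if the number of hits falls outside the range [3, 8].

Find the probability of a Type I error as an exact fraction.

The significance level is the null-hypothesis probability of the rejection region {≤2} ∪ {≥9}.
Each tail has probability (1 + 11 + 55)/2048; doubling gives α = 134/2048 = 67/1024.

67/1024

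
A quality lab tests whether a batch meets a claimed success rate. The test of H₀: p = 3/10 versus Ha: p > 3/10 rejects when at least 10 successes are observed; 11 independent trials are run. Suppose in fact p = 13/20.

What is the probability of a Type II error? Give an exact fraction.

A Type II error is failing to reject when Ha holds: with p = 13/20, β = P(K ≤ 9).
Equivalently, β = 1 − P(K ≥ 10) = 19239273573359/20480000000000.

19239273573359/20480000000000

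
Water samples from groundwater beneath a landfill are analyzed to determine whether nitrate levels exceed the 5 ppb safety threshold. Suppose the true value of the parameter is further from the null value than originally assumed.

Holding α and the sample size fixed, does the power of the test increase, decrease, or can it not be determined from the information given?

The further the true parameter sits from the null value, the more of the Ha sampling distribution falls in the rejection region.
Since power = 1 − β and β decreases, power increases.

It increases.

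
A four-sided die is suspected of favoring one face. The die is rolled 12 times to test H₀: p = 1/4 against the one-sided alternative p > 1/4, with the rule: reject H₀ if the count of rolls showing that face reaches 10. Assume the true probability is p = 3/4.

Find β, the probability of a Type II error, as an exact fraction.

A Type II error is failing to reject when Ha holds: with p = 3/4, β = P(Y ≤ 9).
Equivalently, β = 1 − P(Y ≥ 10) = 10222777/16777216.

10222777/16777216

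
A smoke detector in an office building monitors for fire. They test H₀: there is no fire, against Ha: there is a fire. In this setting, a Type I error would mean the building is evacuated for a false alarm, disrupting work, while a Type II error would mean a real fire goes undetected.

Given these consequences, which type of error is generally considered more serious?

The Type II consequence (a real fire goes undetected) is more severe than the Type I consequence (the building is evacuated for a false alarm, disrupting work).

Type II error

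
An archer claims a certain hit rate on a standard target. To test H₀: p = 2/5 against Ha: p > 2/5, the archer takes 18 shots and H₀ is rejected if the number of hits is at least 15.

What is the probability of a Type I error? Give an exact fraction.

α = P(reject H₀ | H₀ true) = P(X ≥ 15 | p = 2/5), with X ~ Binomial(18, 2/5).
Summing C(18,j)(2/5)^j(3/5)^{18−j} for j = 15,…,18 gives 163905536/762939453125.

163905536/762939453125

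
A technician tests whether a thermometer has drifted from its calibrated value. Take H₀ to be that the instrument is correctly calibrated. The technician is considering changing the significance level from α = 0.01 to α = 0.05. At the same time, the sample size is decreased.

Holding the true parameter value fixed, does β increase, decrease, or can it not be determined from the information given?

Cannot be determined from the information given.

The first change alone would make β decrease; the second alone would make β increase. Which effect dominates depends on the magnitudes, which are not given.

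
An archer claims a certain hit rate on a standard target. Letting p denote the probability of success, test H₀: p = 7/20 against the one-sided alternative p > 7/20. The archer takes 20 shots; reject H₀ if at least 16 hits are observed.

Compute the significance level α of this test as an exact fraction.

1309170390051900216169/26214400000000000000000000

The Type I error probability is α = P(Y ≥ 16) computed under H₀, where Y ~ Binomial(20, 7/20).
Adding the binomial terms for j = 16 through 20 with p = 7/20 yields 1309170390051900216169/26214400000000000000000000.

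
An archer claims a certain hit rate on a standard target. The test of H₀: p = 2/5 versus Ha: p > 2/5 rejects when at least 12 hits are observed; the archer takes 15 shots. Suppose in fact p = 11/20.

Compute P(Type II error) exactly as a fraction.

Under the alternative p = 11/20, K ~ Binomial(15, 11/20); β is the probability the test does not reject, P(K < 12).
Summing C(15,j)·(11/20)^j·(9/20)^{15-j} for j = 0..11 gives 7844484964274060391/8192000000000000000.

7844484964274060391/8192000000000000000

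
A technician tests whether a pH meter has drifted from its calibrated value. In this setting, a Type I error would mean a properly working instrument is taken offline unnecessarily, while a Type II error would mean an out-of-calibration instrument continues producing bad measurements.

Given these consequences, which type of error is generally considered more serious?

Type II error

The Type II consequence (an out-of-calibration instrument continues producing bad measurements) is more severe than the Type I consequence (a properly working instrument is taken offline unnecessarily).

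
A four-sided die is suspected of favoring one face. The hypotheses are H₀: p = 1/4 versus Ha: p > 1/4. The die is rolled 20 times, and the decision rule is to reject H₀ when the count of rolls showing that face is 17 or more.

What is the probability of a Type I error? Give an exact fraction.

Under H₀, X ~ Binomial(20, 1/4), and α = P(X ≥ 17).
Adding the binomial terms for j = 17 through 20 with p = 1/4 yields 32551/1099511627776.

32551/1099511627776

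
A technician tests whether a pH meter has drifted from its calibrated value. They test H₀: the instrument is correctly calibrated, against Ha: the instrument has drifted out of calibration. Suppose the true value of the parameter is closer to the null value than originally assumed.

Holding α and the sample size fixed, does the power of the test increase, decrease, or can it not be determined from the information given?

It decreases.

When the true parameter is near the null value, the test has a harder time distinguishing Ha from H₀.
Since power = 1 − β and β increases, power decreases.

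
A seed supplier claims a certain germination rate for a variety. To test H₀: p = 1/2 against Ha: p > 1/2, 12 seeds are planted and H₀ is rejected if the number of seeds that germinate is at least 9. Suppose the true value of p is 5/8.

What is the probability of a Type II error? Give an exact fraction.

49315179861/68719476736

A Type II error is failing to reject when Ha holds: with p = 5/8, β = P(Y ≤ 8).
Adding the binomial probabilities P(Y=0)+…+P(Y=8) at p = 5/8 gives 49315179861/68719476736.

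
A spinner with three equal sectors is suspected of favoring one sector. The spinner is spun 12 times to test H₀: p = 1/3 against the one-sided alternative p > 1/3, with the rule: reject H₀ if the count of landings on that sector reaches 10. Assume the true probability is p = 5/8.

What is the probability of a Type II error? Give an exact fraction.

60916742361/68719476736

β = P(fail to reject H₀ | Ha true) = P(X ≤ 9 | p = 5/8), X ~ Binomial(12, 5/8).
Summing C(12,j)·(5/8)^j·(3/8)^{12-j} for j = 0..9 gives 60916742361/68719476736.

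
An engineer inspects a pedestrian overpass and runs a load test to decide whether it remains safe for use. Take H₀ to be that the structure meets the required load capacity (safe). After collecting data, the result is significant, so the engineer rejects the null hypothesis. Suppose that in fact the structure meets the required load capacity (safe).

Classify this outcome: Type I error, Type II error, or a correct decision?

H₀ was rejected, but H₀ is actually true.
Rejecting a true null hypothesis is a Type I error (false positive).

Type I error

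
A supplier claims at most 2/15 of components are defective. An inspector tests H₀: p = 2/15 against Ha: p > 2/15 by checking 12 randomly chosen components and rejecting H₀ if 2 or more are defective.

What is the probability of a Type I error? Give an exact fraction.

Under H₀, Y ~ Binomial(12, 2/15); the Type I error rate is P(Y ≥ 2).
Computing the lower-tail complement: 1 − 66309934579369/129746337890625 = 63436403311256/129746337890625.

63436403311256/129746337890625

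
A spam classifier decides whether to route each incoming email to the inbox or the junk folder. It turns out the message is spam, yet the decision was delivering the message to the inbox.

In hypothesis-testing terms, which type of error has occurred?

The null hypothesis here is that the message is legitimate (not spam).
'Delivering the message to the inbox' corresponds to failing to reject H₀.
H₀ was not rejected but H₀ is false — a Type II error (false negative).

Type II error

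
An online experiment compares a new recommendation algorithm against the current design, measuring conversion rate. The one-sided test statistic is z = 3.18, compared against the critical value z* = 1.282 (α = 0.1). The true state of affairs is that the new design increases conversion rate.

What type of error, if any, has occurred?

The conventional null hypothesis is that the new design has no effect on conversion rate.
Since z = 3.18 > z* = 1.282, H₀ is rejected.
H₀ is false (actually the new design increases conversion rate).
The decision matches the true state — no error.

Neither — the decision is correct.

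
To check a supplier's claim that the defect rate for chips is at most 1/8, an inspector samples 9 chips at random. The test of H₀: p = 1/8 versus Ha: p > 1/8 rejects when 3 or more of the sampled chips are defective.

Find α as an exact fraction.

The significance level is the probability, assuming p = 1/8, of seeing 3 or more defectives in 9 draws.
Via the complement, α = 1 − Σ_{j=0}^{2} C(9,j)(1/8)^j(7/8)^{9-j} = 3083341/33554432.

3083341/33554432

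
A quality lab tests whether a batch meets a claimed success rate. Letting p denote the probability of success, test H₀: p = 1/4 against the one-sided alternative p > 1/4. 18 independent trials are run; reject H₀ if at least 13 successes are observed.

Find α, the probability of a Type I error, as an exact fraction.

Under H₀, X ~ Binomial(18, 1/4), and α = P(X ≥ 13).
Summing C(18,j)(1/4)^j(3/4)^{18−j} for j = 13,…,18 gives 588337/17179869184.

588337/17179869184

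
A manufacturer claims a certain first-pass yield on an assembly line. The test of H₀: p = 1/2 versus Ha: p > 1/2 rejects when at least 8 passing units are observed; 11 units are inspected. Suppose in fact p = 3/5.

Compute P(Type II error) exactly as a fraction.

A Type II error is failing to reject when Ha holds: with p = 3/5, β = P(S ≤ 7).
Adding the binomial probabilities P(S=0)+…+P(S=7) at p = 3/5 gives 6872224/9765625.

6872224/9765625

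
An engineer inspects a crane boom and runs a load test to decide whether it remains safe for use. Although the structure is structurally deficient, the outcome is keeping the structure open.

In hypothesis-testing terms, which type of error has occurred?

The null hypothesis here is that the structure meets the required load capacity (safe).
'Keeping the structure open' corresponds to failing to reject H₀.
H₀ was not rejected but H₀ is false — a Type II error (false negative).

Type II error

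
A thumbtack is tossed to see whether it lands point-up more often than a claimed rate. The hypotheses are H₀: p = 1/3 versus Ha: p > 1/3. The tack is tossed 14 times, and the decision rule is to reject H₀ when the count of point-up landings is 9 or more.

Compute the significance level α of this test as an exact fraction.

9265/531441

Under H₀, S ~ Binomial(14, 1/3), and α = P(S ≥ 9).
P(S ≥ 9) = Σ_{j=9}^{14} C(14,j)·(1/3)^j·(2/3)^{14-j} = 9265/531441.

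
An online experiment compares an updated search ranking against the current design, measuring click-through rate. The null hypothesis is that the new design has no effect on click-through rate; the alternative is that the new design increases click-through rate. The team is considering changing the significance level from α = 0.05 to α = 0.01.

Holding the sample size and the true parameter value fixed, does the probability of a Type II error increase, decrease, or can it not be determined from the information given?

It increases.

Tightening α shrinks the rejection region. When Ha holds, fewer sample outcomes clear the stricter threshold, so more fall in the acceptance region.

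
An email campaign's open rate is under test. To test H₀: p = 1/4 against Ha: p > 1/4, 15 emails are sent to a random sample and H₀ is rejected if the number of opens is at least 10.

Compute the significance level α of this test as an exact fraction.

426785/536870912

Under H₀, S ~ Binomial(15, 1/4), and α = P(S ≥ 10).
P(S ≥ 10) = Σ_{j=10}^{15} C(15,j)·(1/4)^j·(3/4)^{15-j} = 426785/536870912.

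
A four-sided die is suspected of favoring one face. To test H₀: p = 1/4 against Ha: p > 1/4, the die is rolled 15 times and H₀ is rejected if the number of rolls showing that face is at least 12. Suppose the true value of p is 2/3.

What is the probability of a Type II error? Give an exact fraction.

Under the alternative p = 2/3, X ~ Binomial(15, 2/3); β is the probability the test does not reject, P(X < 12).
Equivalently, β = 1 − P(X ≥ 12) = 11346539/14348907.

11346539/14348907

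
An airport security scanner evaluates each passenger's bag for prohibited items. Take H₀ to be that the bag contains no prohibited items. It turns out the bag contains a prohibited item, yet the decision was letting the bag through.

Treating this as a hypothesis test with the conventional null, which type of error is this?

'Letting the bag through' corresponds to failing to reject H₀.
H₀ was not rejected but H₀ is false — a Type II error (false negative).

Type II error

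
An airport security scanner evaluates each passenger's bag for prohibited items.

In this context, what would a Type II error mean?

A Type II error would mean concluding that the bag contains no prohibited items (or at least failing to establish that the bag contains a prohibited item) when in fact the bag contains a prohibited item.

With the conventional null hypothesis that the bag contains no prohibited items:
A Type II error is failing to reject H₀ when H₀ is false.
Here that means letting the bag through when actually the bag contains a prohibited item.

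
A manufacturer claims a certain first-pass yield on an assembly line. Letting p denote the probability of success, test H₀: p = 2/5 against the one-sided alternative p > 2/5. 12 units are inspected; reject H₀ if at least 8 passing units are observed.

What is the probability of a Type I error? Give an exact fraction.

2798336/48828125

α = P(reject H₀ | H₀ true) = P(X ≥ 8 | p = 2/5), with X ~ Binomial(12, 2/5).
Summing C(12,j)(2/5)^j(3/5)^{12−j} for j = 8,…,12 gives 2798336/48828125.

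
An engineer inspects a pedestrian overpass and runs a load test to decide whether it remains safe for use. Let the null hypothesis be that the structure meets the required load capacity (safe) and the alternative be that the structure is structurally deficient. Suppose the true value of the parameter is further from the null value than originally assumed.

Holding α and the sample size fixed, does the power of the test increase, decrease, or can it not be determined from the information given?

It increases.

A larger true effect moves the Ha sampling distribution further from the H₀ critical value, making rejection more likely when Ha is true.
Since power = 1 − β and β decreases, power increases.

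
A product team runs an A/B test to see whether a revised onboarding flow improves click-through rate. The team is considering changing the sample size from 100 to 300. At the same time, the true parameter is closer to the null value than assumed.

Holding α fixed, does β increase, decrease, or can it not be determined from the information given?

Cannot be determined from the information given.

The first change alone would make β decrease; the second alone would make β increase. Which effect dominates depends on the magnitudes, which are not given.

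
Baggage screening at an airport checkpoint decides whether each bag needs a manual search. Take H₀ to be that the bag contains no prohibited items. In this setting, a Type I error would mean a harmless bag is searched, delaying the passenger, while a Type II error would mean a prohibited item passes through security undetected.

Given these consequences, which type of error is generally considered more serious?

The Type II consequence (a prohibited item passes through security undetected) is more severe than the Type I consequence (a harmless bag is searched, delaying the passenger).

Type II error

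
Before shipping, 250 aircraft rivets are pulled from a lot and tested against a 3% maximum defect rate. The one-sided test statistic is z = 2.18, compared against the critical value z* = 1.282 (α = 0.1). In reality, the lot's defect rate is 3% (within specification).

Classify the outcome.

The conventional null hypothesis is that the lot's defect rate is 3% (within specification).
Since z = 2.18 > z* = 1.282, H₀ is rejected.
H₀ is true (actually the lot's defect rate is 3% (within specification)).
Rejecting a true H₀ is a Type I error.

Type I error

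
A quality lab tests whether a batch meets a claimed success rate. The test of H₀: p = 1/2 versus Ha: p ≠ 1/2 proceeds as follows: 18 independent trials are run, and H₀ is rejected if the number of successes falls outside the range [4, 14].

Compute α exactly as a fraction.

The significance level is the null-hypothesis probability of the rejection region {≤3} ∪ {≥15}.
The two tails are symmetric, so α = 2·(1 + 18 + 153 + 816)/2^18 = 1976/262144 = 247/32768.

247/32768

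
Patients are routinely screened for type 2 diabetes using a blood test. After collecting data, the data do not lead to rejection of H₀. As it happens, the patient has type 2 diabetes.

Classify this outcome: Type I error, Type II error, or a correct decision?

The conventional null hypothesis here is that the patient does not have type 2 diabetes.
H₀ was not rejected, but H₀ is actually false.
Failing to reject a false null hypothesis is a Type II error (false negative).

Type II error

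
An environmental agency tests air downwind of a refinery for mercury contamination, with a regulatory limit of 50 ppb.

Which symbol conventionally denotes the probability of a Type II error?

β

P(Type II error) = P(fail to reject H₀ | H₀ false) = β.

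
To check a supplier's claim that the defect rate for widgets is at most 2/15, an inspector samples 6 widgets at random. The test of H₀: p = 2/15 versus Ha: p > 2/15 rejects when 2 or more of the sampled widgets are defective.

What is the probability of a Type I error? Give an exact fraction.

84332/455625

The significance level is the probability, assuming p = 2/15, of seeing 2 or more defectives in 6 draws.
α = 1 − P(S ≤ 1) = 1 − 371293/455625 = 84332/455625.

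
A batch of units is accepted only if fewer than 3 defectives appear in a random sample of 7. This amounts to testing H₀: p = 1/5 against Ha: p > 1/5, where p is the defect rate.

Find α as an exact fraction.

2313/15625

α = P(reject H₀ | H₀ true) = P(Y ≥ 3 | p = 1/5), Y ~ Binomial(7, 1/5).
α = 1 − P(Y ≤ 2) = 1 − 13312/15625 = 2313/15625.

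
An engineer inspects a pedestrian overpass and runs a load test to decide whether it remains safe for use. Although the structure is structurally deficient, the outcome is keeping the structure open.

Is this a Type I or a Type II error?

The null hypothesis here is that the structure meets the required load capacity (safe).
'Keeping the structure open' corresponds to failing to reject H₀.
H₀ was not rejected but H₀ is false — a Type II error (false negative).

Type II error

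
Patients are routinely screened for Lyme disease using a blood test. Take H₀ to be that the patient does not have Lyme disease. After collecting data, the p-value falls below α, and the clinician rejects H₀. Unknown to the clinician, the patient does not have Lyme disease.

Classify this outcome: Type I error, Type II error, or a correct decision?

H₀ was rejected, but H₀ is actually true.
Rejecting a true null hypothesis is a Type I error (false positive).

Type I error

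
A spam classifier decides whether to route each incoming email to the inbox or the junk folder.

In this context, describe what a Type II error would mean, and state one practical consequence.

A Type II error would mean concluding that the message is legitimate (not spam) (or at least failing to establish that the message is spam) when in fact the message is spam. Consequence: spam reaches the user's inbox.

With the conventional null hypothesis that the message is legitimate (not spam):
A Type II error is failing to reject H₀ when H₀ is false.
Here that means delivering the message to the inbox when actually the message is spam.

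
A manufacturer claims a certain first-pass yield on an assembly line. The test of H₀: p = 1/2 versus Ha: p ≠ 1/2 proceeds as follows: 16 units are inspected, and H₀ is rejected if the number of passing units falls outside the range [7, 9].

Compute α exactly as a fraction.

The significance level is the null-hypothesis probability of the rejection region {≤6} ∪ {≥10}.
Each tail has probability (1 + 16 + 120 + 560 + 1820 + 4368 + 8008)/65536; doubling gives α = 29786/65536 = 14893/32768.

14893/32768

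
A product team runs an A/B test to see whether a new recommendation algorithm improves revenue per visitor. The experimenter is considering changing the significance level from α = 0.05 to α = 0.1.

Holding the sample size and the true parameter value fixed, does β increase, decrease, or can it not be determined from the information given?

With a larger α the critical value moves toward the center, so more of the Ha sampling distribution lies in the rejection region.

It decreases.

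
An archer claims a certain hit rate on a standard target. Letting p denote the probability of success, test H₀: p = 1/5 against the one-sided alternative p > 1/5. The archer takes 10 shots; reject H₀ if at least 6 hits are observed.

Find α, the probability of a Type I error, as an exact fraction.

62201/9765625

Under H₀, S ~ Binomial(10, 1/5), and α = P(S ≥ 6).
P(S ≥ 6) = Σ_{j=6}^{10} C(10,j)·(1/5)^j·(4/5)^{10-j} = 62201/9765625.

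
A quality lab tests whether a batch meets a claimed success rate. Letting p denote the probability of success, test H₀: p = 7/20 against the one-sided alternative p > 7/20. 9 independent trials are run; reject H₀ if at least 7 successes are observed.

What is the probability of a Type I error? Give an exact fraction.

The Type I error probability is α = P(S ≥ 7) computed under H₀, where S ~ Binomial(9, 7/20).
P(S ≥ 7) = Σ_{j=7}^{9} C(9,j)·(7/20)^j·(13/20)^{9-j} = 715658867/64000000000.

715658867/64000000000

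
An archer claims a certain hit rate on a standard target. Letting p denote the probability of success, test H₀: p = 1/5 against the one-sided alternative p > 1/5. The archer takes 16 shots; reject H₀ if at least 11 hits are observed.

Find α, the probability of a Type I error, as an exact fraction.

Under H₀, Y ~ Binomial(16, 1/5), and α = P(Y ≥ 11).
Adding the binomial terms for j = 11 through 16 with p = 1/5 yields 4976577/152587890625.

4976577/152587890625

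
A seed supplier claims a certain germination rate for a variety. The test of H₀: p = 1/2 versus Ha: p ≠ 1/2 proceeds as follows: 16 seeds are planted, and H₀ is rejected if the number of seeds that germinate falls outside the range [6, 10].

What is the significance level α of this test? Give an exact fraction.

6885/32768

Under H₀, X ~ Binomial(16, 1/2); α is the probability of landing in either tail, P(X ≤ 5) + P(X ≥ 11).
Each tail has probability (1 + 16 + 120 + 560 + 1820 + 4368)/65536; doubling gives α = 13770/65536 = 6885/32768.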